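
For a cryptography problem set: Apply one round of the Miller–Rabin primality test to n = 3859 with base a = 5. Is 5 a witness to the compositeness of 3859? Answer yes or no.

n − 1 = 3858 = 2^1 · 1929, so s = 1 and d = 1929.
x_0 = 5^1929 mod 3859 = 2766.
x_0 ∉ {1, 3858} and s = 1, so 5 is a Miller–Rabin witness and 3859 is composite.

yes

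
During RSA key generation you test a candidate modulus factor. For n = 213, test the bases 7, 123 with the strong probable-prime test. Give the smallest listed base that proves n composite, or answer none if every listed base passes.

n − 1 = 212 = 2^2 · 53, so s = 2 and d = 53.
Base 7: x_0 = 7^53 mod 213 = 205. x_0 is neither 1 nor 212, so continue squaring. x_1 = 205^2 mod 213 = 64. Reached i = s−1 = 1 without hitting −1: 7 is a Miller–Rabin witness and 213 is composite.
Base 123: x_0 = 123^53 mod 213 = 186. x_0 is neither 1 nor 212, so continue squaring. x_1 = 186^2 mod 213 = 90. Reached i = s−1 = 1 without hitting −1: 123 is a Miller–Rabin witness and 213 is composite.
The smallest witness among the given bases is 7.

7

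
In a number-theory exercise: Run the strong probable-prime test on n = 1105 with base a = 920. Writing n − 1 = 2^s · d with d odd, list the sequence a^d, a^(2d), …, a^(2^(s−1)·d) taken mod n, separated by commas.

610, 820, 560, 885

n − 1 = 1104 = 2^4 · 69, so s = 4 and d = 69.
x_0 = 920^69 mod 1105 = 610.
x_1 = 610^2 mod 1105 = 820.
x_2 = 820^2 mod 1105 = 560.
x_3 = 560^2 mod 1105 = 885.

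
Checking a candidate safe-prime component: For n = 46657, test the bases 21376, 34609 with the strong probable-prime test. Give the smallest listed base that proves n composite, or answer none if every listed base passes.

n − 1 = 46656 = 2^6 · 729, so s = 6 and d = 729.
Base 21376: x_0 = 21376^729 mod 46657 = 46656. x_0 = 46656 ≡ −1, so 21376 is not a witness.
Base 34609: x_0 = 34609^729 mod 46657 = 7320. x_0 is neither 1 nor 46656, so continue squaring. x_1 = 7320^2 mod 46657 = 20164. x_2 = 20164^2 mod 46657 = 17798. x_3 = 17798^2 mod 46657 = 14431. x_4 = 14431^2 mod 46657 = 23570. x_5 = 23570^2 mod 46657 = 1. x_5 = 1 but x_4 ≠ ±1, a nontrivial square root of 1 — 34609 is a witness and 46657 is composite.
The smallest witness among the given bases is 34609.

34609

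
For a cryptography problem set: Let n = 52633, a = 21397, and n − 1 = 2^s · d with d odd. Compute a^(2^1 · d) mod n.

n − 1 = 52632 = 2^3 · 6579, so s = 3 and d = 6579.
Repeated squaring mod 52633: 21397^1 ≡ 21397, 21397^2 ≡ 29775, 21397^4 ≡ 373, 21397^8 ≡ 33863, 21397^16 ≡ 40231, 21397^32 ≡ 15978, 21397^64 ≡ 26434, 21397^128 ≡ 648, 21397^256 ≡ 51473, 21397^512 ≡ 29775, 21397^1024 ≡ 373, 21397^2048 ≡ 33863, 21397^4096 ≡ 40231.
6579 = 4096 + 2048 + 256 + 128 + 32 + 16 + 2 + 1, so 21397^6579 ≡ 40231·33863·51473·648·15978·40231·29775·21397 ≡ 37596 (mod 52633).
x_0 = 37596.
x_1 = 37596^2 mod 52633 = 1.

1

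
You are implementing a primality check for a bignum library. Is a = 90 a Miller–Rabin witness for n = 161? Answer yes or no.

yes

n − 1 = 160 = 2^5 · 5, so s = 5 and d = 5.
Repeated squaring mod 161: 90^1 ≡ 90, 90^2 ≡ 50, 90^4 ≡ 85.
5 = 4 + 1, so 90^5 ≡ 85·90 ≡ 83 (mod 161).
x_0 = 90^5 mod 161 = 83.
x_0 is neither 1 nor 160, so continue squaring.
x_1 = 83^2 mod 161 = 127.
x_2 = 127^2 mod 161 = 29.
x_3 = 29^2 mod 161 = 36.
x_4 = 36^2 mod 161 = 8.
Reached i = s−1 = 4 without hitting −1: 90 is a Miller–Rabin witness and 161 is composite.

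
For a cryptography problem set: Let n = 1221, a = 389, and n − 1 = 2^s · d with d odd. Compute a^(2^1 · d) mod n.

892

n − 1 = 1220 = 2^2 · 305, so s = 2 and d = 305.
x_0 = 389^305 mod 1221 = 1145.
x_1 = 1145^2 mod 1221 = 892.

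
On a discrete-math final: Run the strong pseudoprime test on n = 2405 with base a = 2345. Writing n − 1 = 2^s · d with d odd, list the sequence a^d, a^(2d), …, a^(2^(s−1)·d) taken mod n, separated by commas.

2345, 1195

n − 1 = 2404 = 2^2 · 601, so s = 2 and d = 601.
x_0 = 2345^601 mod 2405 = 2345.
x_1 = 2345^2 mod 2405 = 1195.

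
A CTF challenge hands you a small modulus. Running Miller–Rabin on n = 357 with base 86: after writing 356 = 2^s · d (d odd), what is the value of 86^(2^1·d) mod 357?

205

n − 1 = 356 = 2^2 · 89, so s = 2 and d = 89.
x_0 = 86^89 mod 357 = 137.
x_1 = 137^2 mod 357 = 205.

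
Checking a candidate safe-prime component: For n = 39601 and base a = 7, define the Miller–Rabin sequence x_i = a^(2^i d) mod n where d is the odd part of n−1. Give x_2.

15125

n − 1 = 39600 = 2^4 · 2475, so s = 4 and d = 2475.
x_0 = 7^2475 mod 39601 = 3782.
x_1 = 3782^2 mod 39601 = 7563.
x_2 = 7563^2 mod 39601 = 15125.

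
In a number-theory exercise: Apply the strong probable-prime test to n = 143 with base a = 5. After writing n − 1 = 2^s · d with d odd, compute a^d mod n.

60

n − 1 = 142 = 2^1 · 71, so s = 1 and d = 71.
Repeated squaring mod 143: 5^1 ≡ 5, 5^2 ≡ 25, 5^4 ≡ 53, 5^8 ≡ 92, 5^16 ≡ 27, 5^32 ≡ 14, 5^64 ≡ 53.
71 = 64 + 4 + 2 + 1, so 5^71 ≡ 53·53·25·5 ≡ 60 (mod 143).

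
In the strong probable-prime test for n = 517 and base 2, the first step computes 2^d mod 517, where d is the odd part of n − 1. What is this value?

n − 1 = 516 = 2^2 · 129, so s = 2 and d = 129.
Repeated squaring mod 517: 2^1 ≡ 2, 2^2 ≡ 4, 2^4 ≡ 16, 2^8 ≡ 256, 2^16 ≡ 394, 2^32 ≡ 136, 2^64 ≡ 401, 2^128 ≡ 14.
129 = 128 + 1, so 2^129 ≡ 14·2 ≡ 28 (mod 517).

28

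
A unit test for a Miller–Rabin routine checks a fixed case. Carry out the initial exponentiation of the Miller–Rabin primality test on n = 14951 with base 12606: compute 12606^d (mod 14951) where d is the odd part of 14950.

n − 1 = 14950 = 2^1 · 7475, so s = 1 and d = 7475.
Repeated squaring mod 14951: 12606^1 ≡ 12606, 12606^2 ≡ 12008, 12606^4 ≡ 4620, 12606^8 ≡ 9323, 12606^16 ≡ 8166, 12606^32 ≡ 2096, 12606^64 ≡ 12573, 12606^128 ≡ 3406, 12606^256 ≡ 13811, 12606^512 ≡ 13814, 12606^1024 ≡ 6983, 12606^2048 ≡ 7078, 12606^4096 ≡ 12234.
7475 = 4096 + 2048 + 1024 + 256 + 32 + 16 + 2 + 1, so 12606^7475 ≡ 12234·7078·6983·13811·2096·8166·12008·12606 ≡ 1 (mod 14951).

1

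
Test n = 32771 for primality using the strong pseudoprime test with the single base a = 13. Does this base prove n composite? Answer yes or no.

n − 1 = 32770 = 2^1 · 16385, so s = 1 and d = 16385.
x_0 = 13^16385 mod 32771 = 32770.
x_0 = 32770 ≡ −1, so 13 is not a witness.

no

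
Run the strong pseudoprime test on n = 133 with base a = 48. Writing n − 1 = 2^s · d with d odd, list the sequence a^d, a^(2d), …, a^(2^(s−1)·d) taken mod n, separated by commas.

27, 64

n − 1 = 132 = 2^2 · 33, so s = 2 and d = 33.
x_0 = 48^33 mod 133 = 27.
x_1 = 27^2 mod 133 = 64.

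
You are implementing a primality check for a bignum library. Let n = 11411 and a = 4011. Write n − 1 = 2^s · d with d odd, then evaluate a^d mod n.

11410

n − 1 = 11410 = 2^1 · 5705, so s = 1 and d = 5705.
Repeated squaring mod 11411: 4011^1 ≡ 4011, 4011^2 ≡ 10022, 4011^4 ≡ 862, 4011^8 ≡ 1329, 4011^16 ≡ 8947, 4011^32 ≡ 644, 4011^64 ≡ 3940, 4011^128 ≡ 4640, 4011^256 ≡ 8454, 4011^512 ≡ 3023, 4011^1024 ≡ 9729, 4011^2048 ≡ 10607, 4011^4096 ≡ 7400.
5705 = 4096 + 1024 + 512 + 64 + 8 + 1, so 4011^5705 ≡ 7400·9729·3023·3940·1329·4011 ≡ 11410 (mod 11411).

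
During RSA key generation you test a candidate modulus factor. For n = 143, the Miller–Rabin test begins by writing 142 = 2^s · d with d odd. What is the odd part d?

71

Halving: 142 → 71; 71 is odd.
So 142 = 2^1 · 71.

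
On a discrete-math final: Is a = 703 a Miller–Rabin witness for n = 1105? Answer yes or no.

yes

n − 1 = 1104 = 2^4 · 69, so s = 4 and d = 69.
x_0 = 703^69 mod 1105 = 313.
x_0 is neither 1 nor 1104, so continue squaring.
x_1 = 313^2 mod 1105 = 729.
x_2 = 729^2 mod 1105 = 1041.
x_3 = 1041^2 mod 1105 = 781.
Reached i = s−1 = 3 without hitting −1: 703 is a Miller–Rabin witness and 1105 is composite.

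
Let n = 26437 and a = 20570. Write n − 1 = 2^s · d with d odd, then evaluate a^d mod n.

n − 1 = 26436 = 2^2 · 6609, so s = 2 and d = 6609.
20570^6609 mod 26437 = 1.

1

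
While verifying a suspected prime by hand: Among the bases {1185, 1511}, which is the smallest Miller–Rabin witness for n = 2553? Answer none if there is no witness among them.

n − 1 = 2552 = 2^3 · 319, so s = 3 and d = 319.
Base 1185: x_0 = 1185^319 mod 2553 = 852. x_0 is neither 1 nor 2552, so continue squaring. x_1 = 852^2 mod 2553 = 852. x_2 = 852^2 mod 2553 = 852. Reached i = s−1 = 2 without hitting −1: 1185 is a Miller–Rabin witness and 2553 is composite.
Base 1511: x_0 = 1511^319 mod 2553 = 1634. x_0 is neither 1 nor 2552, so continue squaring. x_1 = 1634^2 mod 2553 = 2071. x_2 = 2071^2 mod 2553 = 1. x_2 = 1 but x_1 ≠ ±1, a nontrivial square root of 1 — 1511 is a witness and 2553 is composite.
The smallest witness among the given bases is 1185.

1185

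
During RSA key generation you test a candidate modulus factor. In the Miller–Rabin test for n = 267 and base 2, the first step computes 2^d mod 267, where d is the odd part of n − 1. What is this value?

2

n − 1 = 266 = 2^1 · 133, so s = 1 and d = 133.
Repeated squaring mod 267: 2^1 ≡ 2, 2^2 ≡ 4, 2^4 ≡ 16, 2^8 ≡ 256, 2^16 ≡ 121, 2^32 ≡ 223, 2^64 ≡ 67, 2^128 ≡ 217.
133 = 128 + 4 + 1, so 2^133 ≡ 217·16·2 ≡ 2 (mod 267).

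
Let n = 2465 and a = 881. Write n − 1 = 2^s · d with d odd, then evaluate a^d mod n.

n − 1 = 2464 = 2^5 · 77, so s = 5 and d = 77.
881^77 mod 2465 = 481.

481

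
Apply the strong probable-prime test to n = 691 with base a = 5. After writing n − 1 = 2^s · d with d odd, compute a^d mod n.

1

n − 1 = 690 = 2^1 · 345, so s = 1 and d = 345.
5^345 mod 691 = 1.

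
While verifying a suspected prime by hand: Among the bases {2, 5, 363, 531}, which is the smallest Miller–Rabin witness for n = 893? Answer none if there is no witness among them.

2

n − 1 = 892 = 2^2 · 223, so s = 2 and d = 223.
Base 2: x_0 = 2^223 mod 893 = 394. x_0 is neither 1 nor 892, so continue squaring. x_1 = 394^2 mod 893 = 747. Reached i = s−1 = 1 without hitting −1: 2 is a Miller–Rabin witness and 893 is composite.
Base 5: x_0 = 5^223 mod 893 = 453. x_0 is neither 1 nor 892, so continue squaring. x_1 = 453^2 mod 893 = 712. Reached i = s−1 = 1 without hitting −1: 5 is a Miller–Rabin witness and 893 is composite.
Base 363: x_0 = 363^223 mod 893 = 147. x_0 is neither 1 nor 892, so continue squaring. x_1 = 147^2 mod 893 = 177. Reached i = s−1 = 1 without hitting −1: 363 is a Miller–Rabin witness and 893 is composite.
Base 531: x_0 = 531^223 mod 893 = 284. x_0 is neither 1 nor 892, so continue squaring. x_1 = 284^2 mod 893 = 286. Reached i = s−1 = 1 without hitting −1: 531 is a Miller–Rabin witness and 893 is composite.
The smallest witness among the given bases is 2.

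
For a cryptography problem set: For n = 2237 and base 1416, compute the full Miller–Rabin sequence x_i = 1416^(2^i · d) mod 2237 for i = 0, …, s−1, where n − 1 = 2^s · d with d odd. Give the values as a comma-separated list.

n − 1 = 2236 = 2^2 · 559, so s = 2 and d = 559.
x_0 = 1416^559 mod 2237 = 1216.
x_1 = 1216^2 mod 2237 = 2236.

1216, 2236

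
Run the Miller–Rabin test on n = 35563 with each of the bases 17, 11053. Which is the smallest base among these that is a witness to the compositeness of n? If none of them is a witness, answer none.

17

n − 1 = 35562 = 2^1 · 17781, so s = 1 and d = 17781.
Base 17: x_0 = 17^17781 mod 35563 = 22303. x_0 ∉ {1, 35562} and s = 1, so 17 is a Miller–Rabin witness and 35563 is composite.
Base 11053: x_0 = 11053^17781 mod 35563 = 30534. x_0 ∉ {1, 35562} and s = 1, so 11053 is a Miller–Rabin witness and 35563 is composite.
The smallest witness among the given bases is 17.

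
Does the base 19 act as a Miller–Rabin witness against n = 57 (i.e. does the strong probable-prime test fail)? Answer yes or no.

n − 1 = 56 = 2^3 · 7, so s = 3 and d = 7.
Repeated squaring mod 57: 19^1 ≡ 19, 19^2 ≡ 19, 19^4 ≡ 19.
7 = 4 + 2 + 1, so 19^7 ≡ 19·19·19 ≡ 19 (mod 57).
x_0 = 19^7 mod 57 = 19.
x_0 is neither 1 nor 56, so continue squaring.
x_1 = 19^2 mod 57 = 19.
x_2 = 19^2 mod 57 = 19.
Reached i = s−1 = 2 without hitting −1: 19 is a Miller–Rabin witness and 57 is composite.

yes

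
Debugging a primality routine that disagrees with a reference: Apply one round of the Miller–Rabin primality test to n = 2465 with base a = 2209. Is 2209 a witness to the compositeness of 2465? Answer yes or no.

n − 1 = 2464 = 2^5 · 77, so s = 5 and d = 77.
x_0 = 2209^77 mod 2465 = 2464.
x_0 = 2464 ≡ −1, so 2209 is not a witness.

no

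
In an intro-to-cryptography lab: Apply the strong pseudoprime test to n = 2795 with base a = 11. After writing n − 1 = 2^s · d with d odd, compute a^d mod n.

2386

n − 1 = 2794 = 2^1 · 1397, so s = 1 and d = 1397.
11^1397 mod 2795 = 2386.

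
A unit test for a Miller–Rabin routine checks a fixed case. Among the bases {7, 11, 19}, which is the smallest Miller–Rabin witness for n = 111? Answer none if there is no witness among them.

n − 1 = 110 = 2^1 · 55, so s = 1 and d = 55.
Base 7: x_0 = 7^55 mod 111 = 7. x_0 ∉ {1, 110} and s = 1, so 7 is a Miller–Rabin witness and 111 is composite.
Base 11: x_0 = 11^55 mod 111 = 11. x_0 ∉ {1, 110} and s = 1, so 11 is a Miller–Rabin witness and 111 is composite.
Base 19: x_0 = 19^55 mod 111 = 55. x_0 ∉ {1, 110} and s = 1, so 19 is a Miller–Rabin witness and 111 is composite.
The smallest witness among the given bases is 7.

7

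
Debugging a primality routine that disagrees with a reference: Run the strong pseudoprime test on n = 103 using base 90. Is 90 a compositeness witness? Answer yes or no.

n − 1 = 102 = 2^1 · 51, so s = 1 and d = 51.
x_0 = 90^51 mod 103 = 102.
x_0 = 102 ≡ −1, so 90 is not a witness.

no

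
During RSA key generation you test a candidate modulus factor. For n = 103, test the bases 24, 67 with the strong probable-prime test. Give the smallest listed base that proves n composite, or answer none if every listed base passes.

n − 1 = 102 = 2^1 · 51, so s = 1 and d = 51.
Base 24: x_0 = 24^51 mod 103 = 102. x_0 = 102 ≡ −1, so 24 is not a witness.
Base 67: x_0 = 67^51 mod 103 = 102. x_0 = 102 ≡ −1, so 67 is not a witness.
No listed base is a witness for 103.

none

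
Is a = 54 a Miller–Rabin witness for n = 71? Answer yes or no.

n − 1 = 70 = 2^1 · 35, so s = 1 and d = 35.
Repeated squaring mod 71: 54^1 ≡ 54, 54^2 ≡ 5, 54^4 ≡ 25, 54^8 ≡ 57, 54^16 ≡ 54, 54^32 ≡ 5.
35 = 32 + 2 + 1, so 54^35 ≡ 5·5·54 ≡ 1 (mod 71).
x_0 = 54^35 mod 71 = 1.
x_0 = 1, so 54 is not a witness.

no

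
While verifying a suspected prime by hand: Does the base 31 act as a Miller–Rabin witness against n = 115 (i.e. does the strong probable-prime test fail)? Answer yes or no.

yes

n − 1 = 114 = 2^1 · 57, so s = 1 and d = 57.
x_0 = 31^57 mod 115 = 41.
x_0 ∉ {1, 114} and s = 1, so 31 is a Miller–Rabin witness and 115 is composite.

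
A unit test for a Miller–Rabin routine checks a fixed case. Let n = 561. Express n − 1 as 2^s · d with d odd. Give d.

35

Halving: 560 → 280 → 140 → 70 → 35; 35 is odd.
So 560 = 2^4 · 35.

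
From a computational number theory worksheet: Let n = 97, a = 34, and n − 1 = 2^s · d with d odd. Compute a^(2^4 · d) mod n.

n − 1 = 96 = 2^5 · 3, so s = 5 and d = 3.
x_0 = 34^3 mod 97 = 19.
x_1 = 19^2 mod 97 = 70.
x_2 = 70^2 mod 97 = 50.
x_3 = 50^2 mod 97 = 75.
x_4 = 75^2 mod 97 = 96.

96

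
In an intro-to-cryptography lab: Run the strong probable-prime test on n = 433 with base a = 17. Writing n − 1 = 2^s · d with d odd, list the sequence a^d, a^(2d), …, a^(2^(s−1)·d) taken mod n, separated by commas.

n − 1 = 432 = 2^4 · 27, so s = 4 and d = 27.
x_0 = 17^27 mod 433 = 1.
x_1 = 1^2 mod 433 = 1.
x_2 = 1^2 mod 433 = 1.
x_3 = 1^2 mod 433 = 1.

1, 1, 1, 1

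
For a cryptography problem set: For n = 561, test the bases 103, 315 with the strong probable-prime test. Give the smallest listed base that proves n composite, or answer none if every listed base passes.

315

n − 1 = 560 = 2^4 · 35, so s = 4 and d = 35.
Base 103: x_0 = 103^35 mod 561 = 1. x_0 = 1, so 103 is not a witness.
Base 315: x_0 = 315^35 mod 561 = 219. x_0 is neither 1 nor 560, so continue squaring. x_1 = 219^2 mod 561 = 276. x_2 = 276^2 mod 561 = 441. x_3 = 441^2 mod 561 = 375. Reached i = s−1 = 3 without hitting −1: 315 is a Miller–Rabin witness and 561 is composite.
The smallest witness among the given bases is 315.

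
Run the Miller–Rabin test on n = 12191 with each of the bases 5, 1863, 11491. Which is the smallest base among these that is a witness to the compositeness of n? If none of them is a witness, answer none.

5

n − 1 = 12190 = 2^1 · 6095, so s = 1 and d = 6095.
Base 5: x_0 = 5^6095 mod 12191 = 8218. x_0 ∉ {1, 12190} and s = 1, so 5 is a Miller–Rabin witness and 12191 is composite.
Base 1863: x_0 = 1863^6095 mod 12191 = 9995. x_0 ∉ {1, 12190} and s = 1, so 1863 is a Miller–Rabin witness and 12191 is composite.
Base 11491: x_0 = 11491^6095 mod 12191 = 1151. x_0 ∉ {1, 12190} and s = 1, so 11491 is a Miller–Rabin witness and 12191 is composite.
The smallest witness among the given bases is 5.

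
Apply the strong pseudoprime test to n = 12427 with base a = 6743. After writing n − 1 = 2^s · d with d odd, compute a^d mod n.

1387

n − 1 = 12426 = 2^1 · 6213, so s = 1 and d = 6213.
6743^6213 mod 12427 = 1387.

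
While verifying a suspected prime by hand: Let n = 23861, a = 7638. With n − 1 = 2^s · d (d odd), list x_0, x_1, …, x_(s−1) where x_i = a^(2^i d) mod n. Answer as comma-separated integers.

n − 1 = 23860 = 2^2 · 5965, so s = 2 and d = 5965.
x_0 = 7638^5965 mod 23861 = 17008.
x_1 = 17008^2 mod 23861 = 5161.

17008, 5161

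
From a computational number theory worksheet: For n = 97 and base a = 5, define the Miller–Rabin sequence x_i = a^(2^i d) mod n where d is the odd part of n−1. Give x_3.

22

n − 1 = 96 = 2^5 · 3, so s = 5 and d = 3.
x_0 = 5^3 mod 97 = 28.
x_1 = 28^2 mod 97 = 8.
x_2 = 8^2 mod 97 = 64.
x_3 = 64^2 mod 97 = 22.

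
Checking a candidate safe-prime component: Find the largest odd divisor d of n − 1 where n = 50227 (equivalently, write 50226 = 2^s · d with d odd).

Halving: 50226 → 25113; 25113 is odd.
So 50226 = 2^1 · 25113.

25113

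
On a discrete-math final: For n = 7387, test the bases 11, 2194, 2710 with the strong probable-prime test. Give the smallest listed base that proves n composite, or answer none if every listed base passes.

n − 1 = 7386 = 2^1 · 3693, so s = 1 and d = 3693.
Base 11: x_0 = 11^3693 mod 7387 = 5896. x_0 ∉ {1, 7386} and s = 1, so 11 is a Miller–Rabin witness and 7387 is composite.
Base 2194: x_0 = 2194^3693 mod 7387 = 2251. x_0 ∉ {1, 7386} and s = 1, so 2194 is a Miller–Rabin witness and 7387 is composite.
Base 2710: x_0 = 2710^3693 mod 7387 = 3748. x_0 ∉ {1, 7386} and s = 1, so 2710 is a Miller–Rabin witness and 7387 is composite.
The smallest witness among the given bases is 11.

11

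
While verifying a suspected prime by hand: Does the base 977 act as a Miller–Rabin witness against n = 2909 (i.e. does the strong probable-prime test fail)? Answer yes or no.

n − 1 = 2908 = 2^2 · 727, so s = 2 and d = 727.
By repeated squaring, 977^727 ≡ 1 (mod 2909).
x_0 = 977^727 mod 2909 = 1.
x_0 = 1, so 977 is not a witness.

no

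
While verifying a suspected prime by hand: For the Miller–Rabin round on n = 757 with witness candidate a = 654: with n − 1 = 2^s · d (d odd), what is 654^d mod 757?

756

n − 1 = 756 = 2^2 · 189, so s = 2 and d = 189.
Repeated squaring mod 757: 654^1 ≡ 654, 654^2 ≡ 11, 654^4 ≡ 121, 654^8 ≡ 258, 654^16 ≡ 705, 654^32 ≡ 433, 654^64 ≡ 510, 654^128 ≡ 449.
189 = 128 + 32 + 16 + 8 + 4 + 1, so 654^189 ≡ 449·433·705·258·121·654 ≡ 756 (mod 757).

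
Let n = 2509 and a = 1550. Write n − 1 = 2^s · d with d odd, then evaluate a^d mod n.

n − 1 = 2508 = 2^2 · 627, so s = 2 and d = 627.
1550^627 mod 2509 = 170.

170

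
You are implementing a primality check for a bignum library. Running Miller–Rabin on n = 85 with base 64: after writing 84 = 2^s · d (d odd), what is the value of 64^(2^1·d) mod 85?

16

n − 1 = 84 = 2^2 · 21, so s = 2 and d = 21.
x_0 = 64^21 mod 85 = 64.
x_1 = 64^2 mod 85 = 16.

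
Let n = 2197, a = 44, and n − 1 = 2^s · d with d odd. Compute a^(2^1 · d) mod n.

n − 1 = 2196 = 2^2 · 549, so s = 2 and d = 549.
x_0 = 44^549 mod 2197 = 1682.
x_1 = 1682^2 mod 2197 = 1585.

1585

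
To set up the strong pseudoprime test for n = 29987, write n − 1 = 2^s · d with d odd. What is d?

14993

Halving: 29986 → 14993; 14993 is odd.
So 29986 = 2^1 · 14993.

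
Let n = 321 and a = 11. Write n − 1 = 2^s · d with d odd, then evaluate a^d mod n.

230

n − 1 = 320 = 2^6 · 5, so s = 6 and d = 5.
11^5 mod 321 = 230.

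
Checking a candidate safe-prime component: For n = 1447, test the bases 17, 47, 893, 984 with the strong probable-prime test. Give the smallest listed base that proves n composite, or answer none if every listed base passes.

none

n − 1 = 1446 = 2^1 · 723, so s = 1 and d = 723.
Base 17: x_0 = 17^723 mod 1447 = 1. x_0 = 1, so 17 is not a witness.
Base 47: x_0 = 47^723 mod 1447 = 1446. x_0 = 1446 ≡ −1, so 47 is not a witness.
Base 893: x_0 = 893^723 mod 1447 = 1446. x_0 = 1446 ≡ −1, so 893 is not a witness.
Base 984: x_0 = 984^723 mod 1447 = 1. x_0 = 1, so 984 is not a witness.
No listed base is a witness for 1447.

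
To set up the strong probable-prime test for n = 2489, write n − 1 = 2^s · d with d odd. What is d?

311

Halving: 2488 → 1244 → 622 → 311; 311 is odd.
So 2488 = 2^3 · 311.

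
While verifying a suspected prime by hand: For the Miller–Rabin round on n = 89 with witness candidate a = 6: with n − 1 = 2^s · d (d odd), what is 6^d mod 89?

37

n − 1 = 88 = 2^3 · 11, so s = 3 and d = 11.
6^11 mod 89 = 37.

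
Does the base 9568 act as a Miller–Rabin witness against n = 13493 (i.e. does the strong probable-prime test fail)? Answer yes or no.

n − 1 = 13492 = 2^2 · 3373, so s = 2 and d = 3373.
x_0 = 9568^3373 mod 13493 = 4446.
x_0 is neither 1 nor 13492, so continue squaring.
x_1 = 4446^2 mod 13493 = 13164.
Reached i = s−1 = 1 without hitting −1: 9568 is a Miller–Rabin witness and 13493 is composite.

yes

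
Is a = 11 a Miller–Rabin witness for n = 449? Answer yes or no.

no

n − 1 = 448 = 2^6 · 7, so s = 6 and d = 7.
x_0 = 11^7 mod 449 = 122.
x_0 is neither 1 nor 448, so continue squaring.
x_1 = 122^2 mod 449 = 67.
x_2 = 67^2 mod 449 = 448.
x_2 ≡ −1, so 11 is not a witness.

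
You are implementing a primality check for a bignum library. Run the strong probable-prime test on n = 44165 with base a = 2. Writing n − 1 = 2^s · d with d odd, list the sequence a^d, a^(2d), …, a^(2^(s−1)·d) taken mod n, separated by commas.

n − 1 = 44164 = 2^2 · 11041, so s = 2 and d = 11041.
x_0 = 2^11041 mod 44165 = 39767.
x_1 = 39767^2 mod 44165 = 42299.

39767, 42299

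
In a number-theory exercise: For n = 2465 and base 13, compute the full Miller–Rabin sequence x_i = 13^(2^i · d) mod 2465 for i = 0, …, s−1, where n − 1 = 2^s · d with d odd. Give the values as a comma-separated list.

608, 2379, 1, 1, 1

n − 1 = 2464 = 2^5 · 77, so s = 5 and d = 77.
x_0 = 13^77 mod 2465 = 608.
x_1 = 608^2 mod 2465 = 2379.
x_2 = 2379^2 mod 2465 = 1.
x_3 = 1^2 mod 2465 = 1.
x_4 = 1^2 mod 2465 = 1.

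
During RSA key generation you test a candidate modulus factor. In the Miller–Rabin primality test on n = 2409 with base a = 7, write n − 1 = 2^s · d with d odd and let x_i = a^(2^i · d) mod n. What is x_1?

49

n − 1 = 2408 = 2^3 · 301, so s = 3 and d = 301.
Repeated squaring mod 2409: 7^1 ≡ 7, 7^2 ≡ 49, 7^4 ≡ 2401, 7^8 ≡ 64, 7^16 ≡ 1687, 7^32 ≡ 940, 7^64 ≡ 1906, 7^128 ≡ 64, 7^256 ≡ 1687.
301 = 256 + 32 + 8 + 4 + 1, so 7^301 ≡ 1687·940·64·2401·7 ≡ 139 (mod 2409).
x_0 = 139.
x_1 = 139^2 mod 2409 = 49.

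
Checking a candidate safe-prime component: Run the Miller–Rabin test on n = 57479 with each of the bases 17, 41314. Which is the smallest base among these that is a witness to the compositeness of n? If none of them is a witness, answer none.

n − 1 = 57478 = 2^1 · 28739, so s = 1 and d = 28739.
Base 17: x_0 = 17^28739 mod 57479 = 2792. x_0 ∉ {1, 57478} and s = 1, so 17 is a Miller–Rabin witness and 57479 is composite.
Base 41314: x_0 = 41314^28739 mod 57479 = 15019. x_0 ∉ {1, 57478} and s = 1, so 41314 is a Miller–Rabin witness and 57479 is composite.
The smallest witness among the given bases is 17.

17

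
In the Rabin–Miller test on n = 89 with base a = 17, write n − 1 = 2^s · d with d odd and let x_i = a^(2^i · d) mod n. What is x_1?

88

n − 1 = 88 = 2^3 · 11, so s = 3 and d = 11.
Repeated squaring mod 89: 17^1 ≡ 17, 17^2 ≡ 22, 17^4 ≡ 39, 17^8 ≡ 8.
11 = 8 + 2 + 1, so 17^11 ≡ 8·22·17 ≡ 55 (mod 89).
x_0 = 55.
x_1 = 55^2 mod 89 = 88.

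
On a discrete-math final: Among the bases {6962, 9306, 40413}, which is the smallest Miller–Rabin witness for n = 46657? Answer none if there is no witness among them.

n − 1 = 46656 = 2^6 · 729, so s = 6 and d = 729.
Base 6962: x_0 = 6962^729 mod 46657 = 10551. x_0 is neither 1 nor 46656, so continue squaring. x_1 = 10551^2 mod 46657 = 46656. x_1 ≡ −1, so 6962 is not a witness.
Base 9306: x_0 = 9306^729 mod 46657 = 5260. x_0 is neither 1 nor 46656, so continue squaring. x_1 = 5260^2 mod 46657 = 46656. x_1 ≡ −1, so 9306 is not a witness.
Base 40413: x_0 = 40413^729 mod 46657 = 1. x_0 = 1, so 40413 is not a witness.
No listed base is a witness for 46657.

none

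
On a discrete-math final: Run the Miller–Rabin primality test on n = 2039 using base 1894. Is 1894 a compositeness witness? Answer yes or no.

no

n − 1 = 2038 = 2^1 · 1019, so s = 1 and d = 1019.
x_0 = 1894^1019 mod 2039 = 2038.
x_0 = 2038 ≡ −1, so 1894 is not a witness.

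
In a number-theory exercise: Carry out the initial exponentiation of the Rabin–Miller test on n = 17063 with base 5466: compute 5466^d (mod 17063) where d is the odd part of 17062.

12955

n − 1 = 17062 = 2^1 · 8531, so s = 1 and d = 8531.
5466^8531 mod 17063 = 12955.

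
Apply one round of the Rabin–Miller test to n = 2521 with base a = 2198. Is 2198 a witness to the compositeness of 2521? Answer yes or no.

no

n − 1 = 2520 = 2^3 · 315, so s = 3 and d = 315.
x_0 = 2198^315 mod 2521 = 2450.
x_0 is neither 1 nor 2520, so continue squaring.
x_1 = 2450^2 mod 2521 = 2520.
x_1 ≡ −1, so 2198 is not a witness.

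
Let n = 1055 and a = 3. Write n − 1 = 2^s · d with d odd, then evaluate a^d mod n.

n − 1 = 1054 = 2^1 · 527, so s = 1 and d = 527.
3^527 mod 1055 = 202.

202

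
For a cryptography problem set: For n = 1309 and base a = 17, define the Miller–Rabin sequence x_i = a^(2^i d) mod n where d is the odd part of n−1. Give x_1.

n − 1 = 1308 = 2^2 · 327, so s = 2 and d = 327.
x_0 = 17^327 mod 1309 = 272.
x_1 = 272^2 mod 1309 = 680.

680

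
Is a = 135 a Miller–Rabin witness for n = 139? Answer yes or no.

no

n − 1 = 138 = 2^1 · 69, so s = 1 and d = 69.
x_0 = 135^69 mod 139 = 138.
x_0 = 138 ≡ −1, so 135 is not a witness.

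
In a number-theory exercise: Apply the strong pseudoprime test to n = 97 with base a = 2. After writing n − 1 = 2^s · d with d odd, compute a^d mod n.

8

n − 1 = 96 = 2^5 · 3, so s = 5 and d = 3.
2^3 mod 97 = 8.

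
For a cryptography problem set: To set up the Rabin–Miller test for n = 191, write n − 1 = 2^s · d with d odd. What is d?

Halving: 190 → 95; 95 is odd.
So 190 = 2^1 · 95.

95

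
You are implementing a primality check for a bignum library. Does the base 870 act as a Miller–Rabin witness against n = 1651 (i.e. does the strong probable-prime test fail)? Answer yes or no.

n − 1 = 1650 = 2^1 · 825, so s = 1 and d = 825.
x_0 = 870^825 mod 1651 = 1650.
x_0 = 1650 ≡ −1, so 870 is not a witness.

no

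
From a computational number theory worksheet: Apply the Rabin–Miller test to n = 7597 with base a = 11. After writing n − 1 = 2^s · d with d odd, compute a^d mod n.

2688

n − 1 = 7596 = 2^2 · 1899, so s = 2 and d = 1899.
Repeated squaring mod 7597: 11^1 ≡ 11, 11^2 ≡ 121, 11^4 ≡ 7044, 11^8 ≡ 1929, 11^16 ≡ 6108, 11^32 ≡ 6394, 11^64 ≡ 3779, 11^128 ≡ 6078, 11^256 ≡ 5470, 11^512 ≡ 3914, 11^1024 ≡ 3844.
1899 = 1024 + 512 + 256 + 64 + 32 + 8 + 2 + 1, so 11^1899 ≡ 3844·3914·5470·3779·6394·1929·121·11 ≡ 2688 (mod 7597).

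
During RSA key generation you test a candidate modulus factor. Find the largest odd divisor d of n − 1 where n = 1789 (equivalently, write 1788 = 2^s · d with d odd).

Halving: 1788 → 894 → 447; 447 is odd.
So 1788 = 2^2 · 447.

447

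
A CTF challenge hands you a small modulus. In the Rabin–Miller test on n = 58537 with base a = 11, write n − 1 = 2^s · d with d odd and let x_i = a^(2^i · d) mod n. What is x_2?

n − 1 = 58536 = 2^3 · 7317, so s = 3 and d = 7317.
Repeated squaring mod 58537: 11^1 ≡ 11, 11^2 ≡ 121, 11^4 ≡ 14641, 11^8 ≡ 54924, 11^16 ≡ 18, 11^32 ≡ 324, 11^64 ≡ 46439, 11^128 ≡ 19104, 11^256 ≡ 43158, 11^512 ≡ 24161, 11^1024 ≡ 22957, 11^2048 ≡ 15238, 11^4096 ≡ 38902.
7317 = 4096 + 2048 + 1024 + 128 + 16 + 4 + 1, so 11^7317 ≡ 38902·15238·22957·19104·18·14641·11 ≡ 26757 (mod 58537).
x_0 = 26757.
x_1 = 26757^2 mod 58537 = 29539.
x_2 = 29539^2 mod 58537 = 58536.

58536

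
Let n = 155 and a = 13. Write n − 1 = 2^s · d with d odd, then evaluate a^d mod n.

n − 1 = 154 = 2^1 · 77, so s = 1 and d = 77.
By repeated squaring, 13^77 ≡ 48 (mod 155).

48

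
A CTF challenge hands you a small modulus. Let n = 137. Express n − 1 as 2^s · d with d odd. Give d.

Halving: 136 → 68 → 34 → 17; 17 is odd.
So 136 = 2^3 · 17.

17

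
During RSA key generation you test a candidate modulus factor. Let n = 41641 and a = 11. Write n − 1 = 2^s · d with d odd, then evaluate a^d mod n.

n − 1 = 41640 = 2^3 · 5205, so s = 3 and d = 5205.
11^5205 mod 41641 = 12635.

12635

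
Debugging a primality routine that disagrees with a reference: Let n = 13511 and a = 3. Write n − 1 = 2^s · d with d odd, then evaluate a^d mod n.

3822

n − 1 = 13510 = 2^1 · 6755, so s = 1 and d = 6755.
Repeated squaring mod 13511: 3^1 ≡ 3, 3^2 ≡ 9, 3^4 ≡ 81, 3^8 ≡ 6561, 3^16 ≡ 675, 3^32 ≡ 9762, 3^64 ≡ 3561, 3^128 ≡ 7403, 3^256 ≡ 3793, 3^512 ≡ 11145, 3^1024 ≡ 4402, 3^2048 ≡ 2830, 3^4096 ≡ 10388.
6755 = 4096 + 2048 + 512 + 64 + 32 + 2 + 1, so 3^6755 ≡ 10388·2830·11145·3561·9762·9·3 ≡ 3822 (mod 13511).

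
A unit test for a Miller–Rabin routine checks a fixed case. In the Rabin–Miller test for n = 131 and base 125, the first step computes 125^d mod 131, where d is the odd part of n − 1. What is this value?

n − 1 = 130 = 2^1 · 65, so s = 1 and d = 65.
Repeated squaring mod 131: 125^1 ≡ 125, 125^2 ≡ 36, 125^4 ≡ 117, 125^8 ≡ 65, 125^16 ≡ 33, 125^32 ≡ 41, 125^64 ≡ 109.
65 = 64 + 1, so 125^65 ≡ 109·125 ≡ 1 (mod 131).

1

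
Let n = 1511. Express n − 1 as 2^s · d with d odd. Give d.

755

Halving: 1510 → 755; 755 is odd.
So 1510 = 2^1 · 755.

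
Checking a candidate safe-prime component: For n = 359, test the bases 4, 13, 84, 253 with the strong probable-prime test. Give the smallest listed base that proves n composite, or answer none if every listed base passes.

none

n − 1 = 358 = 2^1 · 179, so s = 1 and d = 179.
Base 4: x_0 = 4^179 mod 359 = 1. x_0 = 1, so 4 is not a witness.
Base 13: x_0 = 13^179 mod 359 = 358. x_0 = 358 ≡ −1, so 13 is not a witness.
Base 84: x_0 = 84^179 mod 359 = 358. x_0 = 358 ≡ −1, so 84 is not a witness.
Base 253: x_0 = 253^179 mod 359 = 1. x_0 = 1, so 253 is not a witness.
No listed base is a witness for 359.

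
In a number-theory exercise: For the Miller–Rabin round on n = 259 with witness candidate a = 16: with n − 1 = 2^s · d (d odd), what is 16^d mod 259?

n − 1 = 258 = 2^1 · 129, so s = 1 and d = 129.
Repeated squaring mod 259: 16^1 ≡ 16, 16^2 ≡ 256, 16^4 ≡ 9, 16^8 ≡ 81, 16^16 ≡ 86, 16^32 ≡ 144, 16^64 ≡ 16, 16^128 ≡ 256.
129 = 128 + 1, so 16^129 ≡ 256·16 ≡ 211 (mod 259).

211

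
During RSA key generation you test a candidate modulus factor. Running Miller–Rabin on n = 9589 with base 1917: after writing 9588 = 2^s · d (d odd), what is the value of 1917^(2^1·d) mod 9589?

5244

n − 1 = 9588 = 2^2 · 2397, so s = 2 and d = 2397.
Repeated squaring mod 9589: 1917^1 ≡ 1917, 1917^2 ≡ 2302, 1917^4 ≡ 6076, 1917^8 ≡ 126, 1917^16 ≡ 6287, 1917^32 ≡ 511, 1917^64 ≡ 2218, 1917^128 ≡ 367, 1917^256 ≡ 443, 1917^512 ≡ 4469, 1917^1024 ≡ 7663, 1917^2048 ≡ 8122.
2397 = 2048 + 256 + 64 + 16 + 8 + 4 + 1, so 1917^2397 ≡ 8122·443·2218·6287·126·6076·1917 ≡ 4488 (mod 9589).
x_0 = 4488.
x_1 = 4488^2 mod 9589 = 5244.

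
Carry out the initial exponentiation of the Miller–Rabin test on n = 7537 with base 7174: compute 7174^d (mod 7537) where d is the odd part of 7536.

n − 1 = 7536 = 2^4 · 471, so s = 4 and d = 471.
7174^471 mod 7537 = 3860.

3860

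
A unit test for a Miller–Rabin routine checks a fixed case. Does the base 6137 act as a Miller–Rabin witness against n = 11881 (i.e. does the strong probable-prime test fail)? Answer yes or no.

n − 1 = 11880 = 2^3 · 1485, so s = 3 and d = 1485.
x_0 = 6137^1485 mod 11881 = 6137.
x_0 is neither 1 nor 11880, so continue squaring.
x_1 = 6137^2 mod 11881 = 11880.
x_1 ≡ −1, so 6137 is not a witness.

no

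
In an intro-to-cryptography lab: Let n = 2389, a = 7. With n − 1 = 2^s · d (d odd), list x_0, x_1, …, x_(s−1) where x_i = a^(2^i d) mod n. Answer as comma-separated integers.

2388, 1

n − 1 = 2388 = 2^2 · 597, so s = 2 and d = 597.
x_0 = 7^597 mod 2389 = 2388.
x_1 = 2388^2 mod 2389 = 1.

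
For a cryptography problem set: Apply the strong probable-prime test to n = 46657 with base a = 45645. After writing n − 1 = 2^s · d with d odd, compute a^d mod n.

n − 1 = 46656 = 2^6 · 729, so s = 6 and d = 729.
Repeated squaring mod 46657: 45645^1 ≡ 45645, 45645^2 ≡ 44347, 45645^4 ≡ 17202, 45645^8 ≡ 10110, 45645^16 ≡ 33270, 45645^32 ≡ 2232, 45645^64 ≡ 36182, 45645^128 ≡ 35018, 45645^256 ≡ 21050, 45645^512 ≡ 971.
729 = 512 + 128 + 64 + 16 + 8 + 1, so 45645^729 ≡ 971·35018·36182·33270·10110·45645 ≡ 44283 (mod 46657).

44283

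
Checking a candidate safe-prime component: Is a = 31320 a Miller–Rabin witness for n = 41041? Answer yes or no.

no

n − 1 = 41040 = 2^4 · 2565, so s = 4 and d = 2565.
Repeated squaring mod 41041: 31320^1 ≡ 31320, 31320^2 ≡ 21459, 31320^4 ≡ 8661, 31320^8 ≡ 31014, 31320^16 ≡ 31320, 31320^32 ≡ 21459, 31320^64 ≡ 8661, 31320^128 ≡ 31014, 31320^256 ≡ 31320, 31320^512 ≡ 21459, 31320^1024 ≡ 8661, 31320^2048 ≡ 31014.
2565 = 2048 + 512 + 4 + 1, so 31320^2565 ≡ 31014·21459·8661·31320 ≡ 1 (mod 41041).
x_0 = 31320^2565 mod 41041 = 1.
x_0 = 1, so 31320 is not a witness.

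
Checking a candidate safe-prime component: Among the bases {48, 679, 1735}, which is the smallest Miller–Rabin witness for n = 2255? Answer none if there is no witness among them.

n − 1 = 2254 = 2^1 · 1127, so s = 1 and d = 1127.
Base 48: x_0 = 48^1127 mod 2255 = 632. x_0 ∉ {1, 2254} and s = 1, so 48 is a Miller–Rabin witness and 2255 is composite.
Base 679: x_0 = 679^1127 mod 2255 = 1234. x_0 ∉ {1, 2254} and s = 1, so 679 is a Miller–Rabin witness and 2255 is composite.
Base 1735: x_0 = 1735^1127 mod 2255 = 805. x_0 ∉ {1, 2254} and s = 1, so 1735 is a Miller–Rabin witness and 2255 is composite.
The smallest witness among the given bases is 48.

48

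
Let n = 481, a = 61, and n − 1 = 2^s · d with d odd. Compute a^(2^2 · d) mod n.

n − 1 = 480 = 2^5 · 15, so s = 5 and d = 15.
x_0 = 61^15 mod 481 = 378.
x_1 = 378^2 mod 481 = 27.
x_2 = 27^2 mod 481 = 248.

248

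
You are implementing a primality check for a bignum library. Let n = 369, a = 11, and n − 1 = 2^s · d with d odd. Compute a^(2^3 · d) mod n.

160

n − 1 = 368 = 2^4 · 23, so s = 4 and d = 23.
x_0 = 11^23 mod 369 = 104.
x_1 = 104^2 mod 369 = 115.
x_2 = 115^2 mod 369 = 310.
x_3 = 310^2 mod 369 = 160.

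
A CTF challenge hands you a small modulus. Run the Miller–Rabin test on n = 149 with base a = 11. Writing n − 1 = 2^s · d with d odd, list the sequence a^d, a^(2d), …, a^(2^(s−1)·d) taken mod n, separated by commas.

n − 1 = 148 = 2^2 · 37, so s = 2 and d = 37.
x_0 = 11^37 mod 149 = 105.
x_1 = 105^2 mod 149 = 148.

105, 148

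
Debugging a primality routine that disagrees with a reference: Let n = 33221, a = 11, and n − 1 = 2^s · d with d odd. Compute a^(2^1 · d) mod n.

20818

n − 1 = 33220 = 2^2 · 8305, so s = 2 and d = 8305.
Repeated squaring mod 33221: 11^1 ≡ 11, 11^2 ≡ 121, 11^4 ≡ 14641, 11^8 ≡ 16989, 11^16 ≡ 2073, 11^32 ≡ 11820, 11^64 ≡ 18095, 11^128 ≡ 2849, 11^256 ≡ 10877, 11^512 ≡ 9148, 11^1024 ≡ 2205, 11^2048 ≡ 11759, 11^4096 ≡ 8279, 11^8192 ≡ 6918.
8305 = 8192 + 64 + 32 + 16 + 1, so 11^8305 ≡ 6918·18095·11820·2073·11 ≡ 31075 (mod 33221).
x_0 = 31075.
x_1 = 31075^2 mod 33221 = 20818.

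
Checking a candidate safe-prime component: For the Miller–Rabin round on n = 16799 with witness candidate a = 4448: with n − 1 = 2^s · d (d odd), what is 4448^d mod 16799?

n − 1 = 16798 = 2^1 · 8399, so s = 1 and d = 8399.
4448^8399 mod 16799 = 15338.

15338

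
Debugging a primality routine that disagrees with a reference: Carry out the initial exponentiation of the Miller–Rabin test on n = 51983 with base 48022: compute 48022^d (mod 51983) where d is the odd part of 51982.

n − 1 = 51982 = 2^1 · 25991, so s = 1 and d = 25991.
Repeated squaring mod 51983: 48022^1 ≡ 48022, 48022^2 ≡ 42638, 48022^4 ≡ 49568, 48022^8 ≡ 10129, 48022^16 ≡ 34182, 48022^32 ≡ 39216, 48022^64 ≡ 29584, 48022^128 ≡ 27268, 48022^256 ≡ 30975, 48022^512 ≡ 394, 48022^1024 ≡ 51270, 48022^2048 ≡ 40522, 48022^4096 ≡ 45463, 48022^8192 ≡ 40289, 48022^16384 ≡ 34346.
25991 = 16384 + 8192 + 1024 + 256 + 128 + 4 + 2 + 1, so 48022^25991 ≡ 34346·40289·51270·30975·27268·49568·42638·48022 ≡ 47568 (mod 51983).

47568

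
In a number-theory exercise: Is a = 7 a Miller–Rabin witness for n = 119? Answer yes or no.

n − 1 = 118 = 2^1 · 59, so s = 1 and d = 59.
x_0 = 7^59 mod 119 = 14.
x_0 ∉ {1, 118} and s = 1, so 7 is a Miller–Rabin witness and 119 is composite.

yes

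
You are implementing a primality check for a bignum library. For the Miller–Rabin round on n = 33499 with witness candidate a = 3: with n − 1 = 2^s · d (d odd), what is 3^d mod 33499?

n − 1 = 33498 = 2^1 · 16749, so s = 1 and d = 16749.
By repeated squaring, 3^16749 ≡ 28276 (mod 33499).

28276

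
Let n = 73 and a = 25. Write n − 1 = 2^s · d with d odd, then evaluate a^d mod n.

27

n − 1 = 72 = 2^3 · 9, so s = 3 and d = 9.
Repeated squaring mod 73: 25^1 ≡ 25, 25^2 ≡ 41, 25^4 ≡ 2, 25^8 ≡ 4.
9 = 8 + 1, so 25^9 ≡ 4·25 ≡ 27 (mod 73).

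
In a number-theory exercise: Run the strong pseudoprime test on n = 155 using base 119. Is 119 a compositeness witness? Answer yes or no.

n − 1 = 154 = 2^1 · 77, so s = 1 and d = 77.
x_0 = 119^77 mod 155 = 99.
x_0 ∉ {1, 154} and s = 1, so 119 is a Miller–Rabin witness and 155 is composite.

yes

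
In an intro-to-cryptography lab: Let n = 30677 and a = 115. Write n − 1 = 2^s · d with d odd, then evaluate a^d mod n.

1997

n − 1 = 30676 = 2^2 · 7669, so s = 2 and d = 7669.
Repeated squaring mod 30677: 115^1 ≡ 115, 115^2 ≡ 13225, 115^4 ≡ 11048, 115^8 ≡ 25198, 115^16 ≡ 17335, 115^32 ≡ 21010, 115^64 ≡ 8747, 115^128 ≡ 1571, 115^256 ≡ 13881, 115^512 ≡ 30601, 115^1024 ≡ 5776, 115^2048 ≡ 16277, 115^4096 ≡ 14157.
7669 = 4096 + 2048 + 1024 + 256 + 128 + 64 + 32 + 16 + 4 + 1, so 115^7669 ≡ 14157·16277·5776·13881·1571·8747·21010·17335·11048·115 ≡ 1997 (mod 30677).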